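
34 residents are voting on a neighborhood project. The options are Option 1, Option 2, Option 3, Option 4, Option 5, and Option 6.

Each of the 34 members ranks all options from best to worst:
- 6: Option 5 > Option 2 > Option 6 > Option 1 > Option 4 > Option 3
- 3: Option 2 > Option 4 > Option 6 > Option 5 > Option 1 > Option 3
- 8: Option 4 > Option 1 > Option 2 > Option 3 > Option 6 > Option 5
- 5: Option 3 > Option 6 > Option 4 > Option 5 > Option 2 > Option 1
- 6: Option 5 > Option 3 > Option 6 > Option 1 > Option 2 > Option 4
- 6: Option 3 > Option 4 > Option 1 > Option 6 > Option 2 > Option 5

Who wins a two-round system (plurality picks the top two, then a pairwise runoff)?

Round 1 first-place votes: Option 1 0, Option 2 3, Option 3 11, Option 4 8, Option 5 12, Option 6 0. Option 5 and Option 3 advance.
Runoff: Option 5 is ranked above Option 3 on 15 ballots, Option 3 above Option 5 on 19.

Option 3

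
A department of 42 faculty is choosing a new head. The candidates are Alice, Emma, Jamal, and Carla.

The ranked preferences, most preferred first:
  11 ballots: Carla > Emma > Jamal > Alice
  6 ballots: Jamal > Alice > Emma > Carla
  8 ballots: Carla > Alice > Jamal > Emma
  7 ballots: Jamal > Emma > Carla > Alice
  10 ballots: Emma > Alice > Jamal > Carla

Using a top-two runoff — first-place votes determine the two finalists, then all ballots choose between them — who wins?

Round 1 first-place votes: Alice 0, Emma 10, Jamal 13, Carla 19. Carla and Jamal advance.
Runoff: Carla is ranked above Jamal on 19 ballots, Jamal above Carla on 23.

Jamal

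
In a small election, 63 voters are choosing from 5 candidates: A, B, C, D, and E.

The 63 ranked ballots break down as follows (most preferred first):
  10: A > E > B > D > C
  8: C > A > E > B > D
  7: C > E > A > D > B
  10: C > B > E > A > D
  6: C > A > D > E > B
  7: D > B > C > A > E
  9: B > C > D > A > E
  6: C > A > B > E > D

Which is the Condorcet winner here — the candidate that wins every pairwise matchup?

C

C vs A: 53–10
C vs B: 37–26
C vs D: 46–17
C vs E: 53–10
C beats every other candidate.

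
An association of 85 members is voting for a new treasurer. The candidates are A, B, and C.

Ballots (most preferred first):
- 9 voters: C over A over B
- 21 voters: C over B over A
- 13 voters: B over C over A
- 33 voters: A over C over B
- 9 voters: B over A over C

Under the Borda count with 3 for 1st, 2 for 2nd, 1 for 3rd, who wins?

C

A: 9×2 + 21×1 + 13×1 + 33×3 + 9×2 = 169
B: 9×1 + 21×2 + 13×3 + 33×1 + 9×3 = 150
C: 9×3 + 21×3 + 13×2 + 33×2 + 9×1 = 191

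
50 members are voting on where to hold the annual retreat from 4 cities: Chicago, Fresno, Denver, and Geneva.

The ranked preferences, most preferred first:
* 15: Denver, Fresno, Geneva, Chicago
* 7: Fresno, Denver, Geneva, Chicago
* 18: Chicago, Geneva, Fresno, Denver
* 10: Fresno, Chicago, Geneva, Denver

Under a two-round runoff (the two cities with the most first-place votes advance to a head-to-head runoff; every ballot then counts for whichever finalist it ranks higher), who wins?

Fresno

Round 1 first-place votes: Chicago 18, Fresno 17, Denver 15, Geneva 0. Chicago and Fresno advance.
Runoff: Chicago is ranked above Fresno on 18 ballots, Fresno above Chicago on 32.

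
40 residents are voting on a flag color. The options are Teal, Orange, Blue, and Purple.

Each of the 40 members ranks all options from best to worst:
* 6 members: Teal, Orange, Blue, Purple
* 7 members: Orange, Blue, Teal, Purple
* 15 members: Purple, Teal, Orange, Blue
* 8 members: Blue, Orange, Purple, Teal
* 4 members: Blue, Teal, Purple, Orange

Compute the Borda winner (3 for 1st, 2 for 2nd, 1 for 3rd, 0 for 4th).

Teal: 6×3 + 7×1 + 15×2 + 8×0 + 4×2 = 63
Orange: 6×2 + 7×3 + 15×1 + 8×2 + 4×0 = 64
Blue: 6×1 + 7×2 + 15×0 + 8×3 + 4×3 = 56
Purple: 6×0 + 7×0 + 15×3 + 8×1 + 4×1 = 57

Orange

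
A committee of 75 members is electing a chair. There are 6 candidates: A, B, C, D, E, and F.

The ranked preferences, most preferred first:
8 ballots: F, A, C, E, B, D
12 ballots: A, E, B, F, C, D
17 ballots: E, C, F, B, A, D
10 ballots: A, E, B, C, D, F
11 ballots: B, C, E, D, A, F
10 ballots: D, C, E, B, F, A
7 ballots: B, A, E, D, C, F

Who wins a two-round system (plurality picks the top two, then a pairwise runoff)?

B

Round 1 first-place votes: A 22, B 18, C 0, D 10, E 17, F 8. A and B advance.
Runoff: A is ranked above B on 30 ballots, B above A on 45.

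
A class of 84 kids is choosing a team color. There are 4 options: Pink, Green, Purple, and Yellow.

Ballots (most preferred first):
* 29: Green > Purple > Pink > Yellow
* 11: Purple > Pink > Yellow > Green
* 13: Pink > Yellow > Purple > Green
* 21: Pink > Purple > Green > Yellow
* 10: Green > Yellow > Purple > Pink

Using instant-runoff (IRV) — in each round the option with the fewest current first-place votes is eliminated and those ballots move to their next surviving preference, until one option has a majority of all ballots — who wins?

Round 1: Pink 34, Green 39, Purple 11, Yellow 0. Yellow eliminated.
Round 2: Pink 34, Green 39, Purple 11. Purple eliminated.
Round 3: Pink 45, Green 39. Pink has a majority (≥43).

Pink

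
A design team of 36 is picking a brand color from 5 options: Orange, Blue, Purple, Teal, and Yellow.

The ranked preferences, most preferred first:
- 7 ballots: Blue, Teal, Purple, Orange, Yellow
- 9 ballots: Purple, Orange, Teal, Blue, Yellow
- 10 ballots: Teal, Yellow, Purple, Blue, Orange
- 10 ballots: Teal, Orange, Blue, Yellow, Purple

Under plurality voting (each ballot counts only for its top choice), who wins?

Teal

First-place votes: Orange 0, Blue 7, Purple 9, Teal 20, Yellow 0.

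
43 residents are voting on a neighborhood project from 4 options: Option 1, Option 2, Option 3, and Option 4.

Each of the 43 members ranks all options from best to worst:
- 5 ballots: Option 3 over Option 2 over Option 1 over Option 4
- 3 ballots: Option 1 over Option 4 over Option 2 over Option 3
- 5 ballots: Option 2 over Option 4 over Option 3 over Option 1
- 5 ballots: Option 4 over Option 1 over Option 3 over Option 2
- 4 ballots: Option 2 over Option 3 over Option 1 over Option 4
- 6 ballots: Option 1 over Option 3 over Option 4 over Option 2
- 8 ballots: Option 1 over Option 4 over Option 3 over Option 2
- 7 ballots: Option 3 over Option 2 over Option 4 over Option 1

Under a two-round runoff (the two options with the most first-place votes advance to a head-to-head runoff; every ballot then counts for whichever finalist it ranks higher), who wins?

Round 1 first-place votes: Option 1 17, Option 2 9, Option 3 12, Option 4 5. Option 1 and Option 3 advance.
Runoff: Option 1 is ranked above Option 3 on 22 ballots, Option 3 above Option 1 on 21.

Option 1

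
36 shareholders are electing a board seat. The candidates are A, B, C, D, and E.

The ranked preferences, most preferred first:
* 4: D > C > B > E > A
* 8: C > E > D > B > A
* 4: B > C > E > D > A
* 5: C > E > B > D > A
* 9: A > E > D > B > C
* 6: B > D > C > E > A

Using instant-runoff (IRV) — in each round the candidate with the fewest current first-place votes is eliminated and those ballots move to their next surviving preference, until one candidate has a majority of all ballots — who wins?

B

Round 1: A 9, B 10, C 13, D 4, E 0. E eliminated.
Round 2: A 9, B 10, C 13, D 4. D eliminated.
Round 3: A 9, B 10, C 17. A eliminated.
Round 4: B 19, C 17. B has a majority (≥19).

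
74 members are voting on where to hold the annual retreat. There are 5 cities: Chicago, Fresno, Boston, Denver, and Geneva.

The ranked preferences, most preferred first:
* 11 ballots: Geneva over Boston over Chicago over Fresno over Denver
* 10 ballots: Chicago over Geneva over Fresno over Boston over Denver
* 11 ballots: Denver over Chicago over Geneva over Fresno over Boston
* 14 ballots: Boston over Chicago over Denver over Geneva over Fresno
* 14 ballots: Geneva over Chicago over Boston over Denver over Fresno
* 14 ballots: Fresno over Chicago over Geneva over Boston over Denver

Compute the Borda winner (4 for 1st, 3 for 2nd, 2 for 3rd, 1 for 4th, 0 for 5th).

Chicago

Chicago: 11×2 + 10×4 + 11×3 + 14×3 + 14×3 + 14×3 = 221
Fresno: 11×1 + 10×2 + 11×1 + 14×0 + 14×0 + 14×4 = 98
Boston: 11×3 + 10×1 + 11×0 + 14×4 + 14×2 + 14×1 = 141
Denver: 11×0 + 10×0 + 11×4 + 14×2 + 14×1 + 14×0 = 86
Geneva: 11×4 + 10×3 + 11×2 + 14×1 + 14×4 + 14×2 = 194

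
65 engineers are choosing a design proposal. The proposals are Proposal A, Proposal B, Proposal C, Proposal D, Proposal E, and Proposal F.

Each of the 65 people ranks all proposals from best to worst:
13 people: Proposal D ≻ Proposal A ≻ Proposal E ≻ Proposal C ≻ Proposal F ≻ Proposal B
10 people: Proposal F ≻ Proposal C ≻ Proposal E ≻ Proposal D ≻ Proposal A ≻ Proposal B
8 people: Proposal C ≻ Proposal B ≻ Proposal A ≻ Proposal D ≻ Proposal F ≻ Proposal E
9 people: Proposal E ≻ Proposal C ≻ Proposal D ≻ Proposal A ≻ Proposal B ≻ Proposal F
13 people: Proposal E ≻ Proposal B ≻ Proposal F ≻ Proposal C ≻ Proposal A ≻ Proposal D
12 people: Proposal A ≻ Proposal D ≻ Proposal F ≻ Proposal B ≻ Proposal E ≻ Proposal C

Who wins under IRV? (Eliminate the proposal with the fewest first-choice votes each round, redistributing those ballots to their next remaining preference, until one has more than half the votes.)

Proposal A

Round 1: Proposal A 12, Proposal B 0, Proposal C 8, Proposal D 13, Proposal E 22, Proposal F 10. Proposal B eliminated.
Round 2: Proposal A 12, Proposal C 8, Proposal D 13, Proposal E 22, Proposal F 10. Proposal C eliminated.
Round 3: Proposal A 20, Proposal D 13, Proposal E 22, Proposal F 10. Proposal F eliminated.
Round 4: Proposal A 20, Proposal D 13, Proposal E 32. Proposal D eliminated.
Round 5: Proposal A 33, Proposal E 32. Proposal A has a majority (≥33).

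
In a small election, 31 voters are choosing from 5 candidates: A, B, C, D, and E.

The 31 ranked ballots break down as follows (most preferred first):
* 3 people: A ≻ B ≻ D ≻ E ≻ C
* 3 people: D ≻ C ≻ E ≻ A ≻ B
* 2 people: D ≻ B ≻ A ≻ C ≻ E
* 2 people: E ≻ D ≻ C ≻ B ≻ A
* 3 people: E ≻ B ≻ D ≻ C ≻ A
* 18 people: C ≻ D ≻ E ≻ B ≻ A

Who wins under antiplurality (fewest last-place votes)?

Last-place votes: A 23, B 3, C 3, D 0, E 2.

D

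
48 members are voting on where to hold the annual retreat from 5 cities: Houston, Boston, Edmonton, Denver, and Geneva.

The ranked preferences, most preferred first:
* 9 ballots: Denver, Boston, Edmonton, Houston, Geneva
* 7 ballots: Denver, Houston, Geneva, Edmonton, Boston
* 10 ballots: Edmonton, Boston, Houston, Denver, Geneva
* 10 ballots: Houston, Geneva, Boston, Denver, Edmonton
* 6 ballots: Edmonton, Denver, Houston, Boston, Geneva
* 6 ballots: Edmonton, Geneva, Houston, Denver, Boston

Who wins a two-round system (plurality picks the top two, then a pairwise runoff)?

Denver

Round 1 first-place votes: Houston 10, Boston 0, Edmonton 22, Denver 16, Geneva 0. Edmonton and Denver advance.
Runoff: Edmonton is ranked above Denver on 22 ballots, Denver above Edmonton on 26.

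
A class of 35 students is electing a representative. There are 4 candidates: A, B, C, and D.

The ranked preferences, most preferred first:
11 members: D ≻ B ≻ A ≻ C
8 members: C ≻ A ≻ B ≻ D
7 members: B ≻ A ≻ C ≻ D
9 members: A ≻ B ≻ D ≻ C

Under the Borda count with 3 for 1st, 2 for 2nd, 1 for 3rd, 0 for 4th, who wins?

B

A: 11×1 + 8×2 + 7×2 + 9×3 = 68
B: 11×2 + 8×1 + 7×3 + 9×2 = 69
C: 11×0 + 8×3 + 7×1 + 9×0 = 31
D: 11×3 + 8×0 + 7×0 + 9×1 = 42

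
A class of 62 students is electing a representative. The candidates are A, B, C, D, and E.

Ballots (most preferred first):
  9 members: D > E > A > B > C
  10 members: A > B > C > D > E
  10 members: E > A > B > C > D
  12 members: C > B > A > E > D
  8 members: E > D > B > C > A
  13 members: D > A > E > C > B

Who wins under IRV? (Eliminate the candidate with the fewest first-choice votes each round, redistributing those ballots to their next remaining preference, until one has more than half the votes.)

C

Round 1: A 10, B 0, C 12, D 22, E 18. B eliminated.
Round 2: A 10, C 12, D 22, E 18. A eliminated.
Round 3: C 22, D 22, E 18. E eliminated.
Round 4: C 32, D 30. C has a majority (≥32).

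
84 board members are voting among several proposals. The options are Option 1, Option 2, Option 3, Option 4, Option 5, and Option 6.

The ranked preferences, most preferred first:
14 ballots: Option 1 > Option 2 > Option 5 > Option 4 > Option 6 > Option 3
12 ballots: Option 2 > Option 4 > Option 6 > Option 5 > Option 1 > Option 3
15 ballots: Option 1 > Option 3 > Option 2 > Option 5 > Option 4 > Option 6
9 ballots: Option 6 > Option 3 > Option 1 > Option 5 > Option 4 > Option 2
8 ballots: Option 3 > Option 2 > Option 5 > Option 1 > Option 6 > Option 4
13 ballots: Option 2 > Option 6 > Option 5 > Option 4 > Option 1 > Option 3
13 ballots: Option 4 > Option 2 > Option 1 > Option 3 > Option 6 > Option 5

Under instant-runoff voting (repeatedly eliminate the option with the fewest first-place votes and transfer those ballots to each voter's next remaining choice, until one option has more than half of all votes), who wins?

Option 2

Round 1: Option 1 29, Option 2 25, Option 3 8, Option 4 13, Option 5 0, Option 6 9. Option 5 eliminated.
Round 2: Option 1 29, Option 2 25, Option 3 8, Option 4 13, Option 6 9. Option 3 eliminated.
Round 3: Option 1 29, Option 2 33, Option 4 13, Option 6 9. Option 6 eliminated.
Round 4: Option 1 38, Option 2 33, Option 4 13. Option 4 eliminated.
Round 5: Option 1 38, Option 2 46. Option 2 has a majority (≥43).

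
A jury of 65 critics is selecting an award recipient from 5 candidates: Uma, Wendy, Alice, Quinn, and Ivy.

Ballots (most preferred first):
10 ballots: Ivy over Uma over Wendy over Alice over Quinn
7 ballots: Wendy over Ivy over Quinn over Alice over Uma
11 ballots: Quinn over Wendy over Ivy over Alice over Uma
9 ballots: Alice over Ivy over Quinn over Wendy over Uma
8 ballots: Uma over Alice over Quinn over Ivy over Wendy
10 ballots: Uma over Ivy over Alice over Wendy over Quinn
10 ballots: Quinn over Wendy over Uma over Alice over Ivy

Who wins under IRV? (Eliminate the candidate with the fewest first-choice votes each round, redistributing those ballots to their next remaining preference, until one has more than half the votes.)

Round 1: Uma 18, Wendy 7, Alice 9, Quinn 21, Ivy 10. Wendy eliminated.
Round 2: Uma 18, Alice 9, Quinn 21, Ivy 17. Alice eliminated.
Round 3: Uma 18, Quinn 21, Ivy 26. Uma eliminated.
Round 4: Quinn 29, Ivy 36. Ivy has a majority (≥33).

Ivy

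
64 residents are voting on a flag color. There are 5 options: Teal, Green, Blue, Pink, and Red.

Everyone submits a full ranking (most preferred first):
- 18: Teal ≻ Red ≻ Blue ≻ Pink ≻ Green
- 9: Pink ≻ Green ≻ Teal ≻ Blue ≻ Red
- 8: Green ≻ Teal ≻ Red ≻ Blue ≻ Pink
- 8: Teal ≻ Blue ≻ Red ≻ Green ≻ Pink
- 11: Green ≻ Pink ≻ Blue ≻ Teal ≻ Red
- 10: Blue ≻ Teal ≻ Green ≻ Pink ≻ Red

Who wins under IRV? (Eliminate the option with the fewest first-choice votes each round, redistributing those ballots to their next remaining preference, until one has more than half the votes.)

Round 1: Teal 26, Green 19, Blue 10, Pink 9, Red 0. Red eliminated.
Round 2: Teal 26, Green 19, Blue 10, Pink 9. Pink eliminated.
Round 3: Teal 26, Green 28, Blue 10. Blue eliminated.
Round 4: Teal 36, Green 28. Teal has a majority (≥33).

Teal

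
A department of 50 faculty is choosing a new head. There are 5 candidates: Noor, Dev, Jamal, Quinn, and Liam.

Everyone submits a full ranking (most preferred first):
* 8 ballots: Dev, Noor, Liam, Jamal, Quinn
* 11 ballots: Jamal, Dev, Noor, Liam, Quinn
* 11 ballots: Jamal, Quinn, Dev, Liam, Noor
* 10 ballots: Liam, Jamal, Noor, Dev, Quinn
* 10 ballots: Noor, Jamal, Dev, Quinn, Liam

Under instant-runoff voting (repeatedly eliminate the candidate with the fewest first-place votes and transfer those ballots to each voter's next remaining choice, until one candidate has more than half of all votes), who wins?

Jamal

Round 1: Noor 10, Dev 8, Jamal 22, Quinn 0, Liam 10. Quinn eliminated.
Round 2: Noor 10, Dev 8, Jamal 22, Liam 10. Dev eliminated.
Round 3: Noor 18, Jamal 22, Liam 10. Liam eliminated.
Round 4: Noor 18, Jamal 32. Jamal has a majority (≥26).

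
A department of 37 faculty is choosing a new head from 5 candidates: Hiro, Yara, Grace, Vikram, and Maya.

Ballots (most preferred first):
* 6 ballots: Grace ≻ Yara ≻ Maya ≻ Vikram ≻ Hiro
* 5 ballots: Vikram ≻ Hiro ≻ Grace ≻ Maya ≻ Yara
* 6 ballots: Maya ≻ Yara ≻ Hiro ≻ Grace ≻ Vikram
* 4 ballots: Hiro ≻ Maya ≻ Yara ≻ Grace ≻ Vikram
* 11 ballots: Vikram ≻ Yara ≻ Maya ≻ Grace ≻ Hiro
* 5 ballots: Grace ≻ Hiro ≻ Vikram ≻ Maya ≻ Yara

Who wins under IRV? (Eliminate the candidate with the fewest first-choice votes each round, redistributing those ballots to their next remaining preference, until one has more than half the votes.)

Round 1: Hiro 4, Yara 0, Grace 11, Vikram 16, Maya 6. Yara eliminated.
Round 2: Hiro 4, Grace 11, Vikram 16, Maya 6. Hiro eliminated.
Round 3: Grace 11, Vikram 16, Maya 10. Maya eliminated.
Round 4: Grace 21, Vikram 16. Grace has a majority (≥19).

Grace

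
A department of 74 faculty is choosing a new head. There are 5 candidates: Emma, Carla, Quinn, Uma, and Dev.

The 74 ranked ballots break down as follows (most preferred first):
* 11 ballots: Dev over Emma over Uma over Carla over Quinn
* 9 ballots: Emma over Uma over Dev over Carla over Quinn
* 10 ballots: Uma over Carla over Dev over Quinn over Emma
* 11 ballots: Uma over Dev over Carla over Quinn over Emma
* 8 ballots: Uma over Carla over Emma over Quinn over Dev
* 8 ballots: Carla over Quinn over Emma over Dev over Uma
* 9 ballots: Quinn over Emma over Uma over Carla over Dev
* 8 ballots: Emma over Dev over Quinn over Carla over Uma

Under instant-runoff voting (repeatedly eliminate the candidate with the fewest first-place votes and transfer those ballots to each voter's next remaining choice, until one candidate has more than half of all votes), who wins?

Round 1: Emma 17, Carla 8, Quinn 9, Uma 29, Dev 11. Carla eliminated.
Round 2: Emma 17, Quinn 17, Uma 29, Dev 11. Dev eliminated.
Round 3: Emma 28, Quinn 17, Uma 29. Quinn eliminated.
Round 4: Emma 45, Uma 29. Emma has a majority (≥38).

Emma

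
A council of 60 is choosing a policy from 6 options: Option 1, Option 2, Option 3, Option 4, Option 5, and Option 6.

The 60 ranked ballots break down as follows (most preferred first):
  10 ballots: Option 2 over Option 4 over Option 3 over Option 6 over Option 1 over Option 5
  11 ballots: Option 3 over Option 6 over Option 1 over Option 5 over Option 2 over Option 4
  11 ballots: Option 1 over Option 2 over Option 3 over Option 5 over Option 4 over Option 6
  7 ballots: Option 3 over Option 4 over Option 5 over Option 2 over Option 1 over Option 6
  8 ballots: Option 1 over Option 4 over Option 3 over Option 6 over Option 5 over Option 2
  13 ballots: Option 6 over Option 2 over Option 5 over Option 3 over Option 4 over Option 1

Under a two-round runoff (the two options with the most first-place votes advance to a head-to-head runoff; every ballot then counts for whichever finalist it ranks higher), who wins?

Round 1 first-place votes: Option 1 19, Option 2 10, Option 3 18, Option 4 0, Option 5 0, Option 6 13. Option 1 and Option 3 advance.
Runoff: Option 1 is ranked above Option 3 on 19 ballots, Option 3 above Option 1 on 41.

Option 3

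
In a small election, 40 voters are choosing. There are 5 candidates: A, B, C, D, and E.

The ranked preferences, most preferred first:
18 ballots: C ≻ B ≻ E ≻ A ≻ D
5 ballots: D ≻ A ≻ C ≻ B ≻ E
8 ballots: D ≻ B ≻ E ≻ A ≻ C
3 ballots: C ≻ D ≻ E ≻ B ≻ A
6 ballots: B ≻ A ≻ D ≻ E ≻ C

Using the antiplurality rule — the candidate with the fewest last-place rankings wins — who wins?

B

Last-place votes: A 3, B 0, C 14, D 18, E 5.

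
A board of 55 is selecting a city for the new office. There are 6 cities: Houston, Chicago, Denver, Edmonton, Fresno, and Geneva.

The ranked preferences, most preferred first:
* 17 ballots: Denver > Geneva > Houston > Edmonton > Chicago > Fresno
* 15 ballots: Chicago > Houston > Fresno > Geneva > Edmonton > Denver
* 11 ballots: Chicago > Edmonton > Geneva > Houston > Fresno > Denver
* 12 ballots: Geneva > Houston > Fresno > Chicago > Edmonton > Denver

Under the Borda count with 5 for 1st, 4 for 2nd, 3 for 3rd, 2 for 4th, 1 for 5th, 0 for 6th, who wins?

Geneva

Houston: 17×3 + 15×4 + 11×2 + 12×4 = 181
Chicago: 17×1 + 15×5 + 11×5 + 12×2 = 171
Denver: 17×5 + 15×0 + 11×0 + 12×0 = 85
Edmonton: 17×2 + 15×1 + 11×4 + 12×1 = 105
Fresno: 17×0 + 15×3 + 11×1 + 12×3 = 92
Geneva: 17×4 + 15×2 + 11×3 + 12×5 = 191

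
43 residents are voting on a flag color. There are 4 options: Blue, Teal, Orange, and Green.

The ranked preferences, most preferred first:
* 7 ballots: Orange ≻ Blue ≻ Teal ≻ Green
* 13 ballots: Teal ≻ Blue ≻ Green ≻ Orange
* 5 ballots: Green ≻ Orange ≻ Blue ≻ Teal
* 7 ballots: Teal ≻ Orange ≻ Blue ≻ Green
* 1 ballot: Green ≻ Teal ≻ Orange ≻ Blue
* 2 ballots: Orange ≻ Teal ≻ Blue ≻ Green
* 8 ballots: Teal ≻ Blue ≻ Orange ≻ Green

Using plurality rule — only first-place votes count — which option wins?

Teal

First-place votes: Blue 0, Teal 28, Orange 9, Green 6.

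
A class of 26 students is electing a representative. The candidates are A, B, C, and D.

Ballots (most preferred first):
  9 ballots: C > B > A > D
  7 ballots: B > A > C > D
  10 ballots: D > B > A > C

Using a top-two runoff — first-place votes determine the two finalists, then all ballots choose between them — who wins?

Round 1 first-place votes: A 0, B 7, C 9, D 10. D and C advance.
Runoff: D is ranked above C on 10 ballots, C above D on 16.

C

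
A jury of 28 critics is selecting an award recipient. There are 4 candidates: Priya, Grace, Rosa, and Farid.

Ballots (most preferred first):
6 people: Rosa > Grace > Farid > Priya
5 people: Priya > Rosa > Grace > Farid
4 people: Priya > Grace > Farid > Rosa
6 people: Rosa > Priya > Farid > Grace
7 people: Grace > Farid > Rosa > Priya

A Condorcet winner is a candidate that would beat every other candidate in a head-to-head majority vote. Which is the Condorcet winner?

Rosa

Rosa vs Priya: 19–9
Rosa vs Grace: 17–11
Rosa vs Farid: 17–11
Rosa beats every other candidate.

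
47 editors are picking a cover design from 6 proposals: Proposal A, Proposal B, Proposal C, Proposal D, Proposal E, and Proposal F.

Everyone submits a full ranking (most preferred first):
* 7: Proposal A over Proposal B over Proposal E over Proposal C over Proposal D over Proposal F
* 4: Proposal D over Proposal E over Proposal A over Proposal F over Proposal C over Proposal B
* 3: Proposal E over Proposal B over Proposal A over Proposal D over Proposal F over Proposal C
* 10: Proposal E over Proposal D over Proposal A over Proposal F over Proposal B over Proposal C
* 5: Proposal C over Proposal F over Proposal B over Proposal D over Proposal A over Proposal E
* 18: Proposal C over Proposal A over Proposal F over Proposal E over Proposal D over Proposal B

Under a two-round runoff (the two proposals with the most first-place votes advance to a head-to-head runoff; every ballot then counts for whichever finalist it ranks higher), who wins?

Round 1 first-place votes: Proposal A 7, Proposal B 0, Proposal C 23, Proposal D 4, Proposal E 13, Proposal F 0. Proposal C and Proposal E advance.
Runoff: Proposal C is ranked above Proposal E on 23 ballots, Proposal E above Proposal C on 24.

Proposal E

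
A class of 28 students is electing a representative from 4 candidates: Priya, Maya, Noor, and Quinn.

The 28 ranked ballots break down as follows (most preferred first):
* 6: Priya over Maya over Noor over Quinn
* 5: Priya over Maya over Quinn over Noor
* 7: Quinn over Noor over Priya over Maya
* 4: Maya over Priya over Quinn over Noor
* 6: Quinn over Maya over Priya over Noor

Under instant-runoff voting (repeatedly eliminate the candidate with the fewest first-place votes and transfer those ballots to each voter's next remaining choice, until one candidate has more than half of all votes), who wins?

Round 1: Priya 11, Maya 4, Noor 0, Quinn 13. Noor eliminated.
Round 2: Priya 11, Maya 4, Quinn 13. Maya eliminated.
Round 3: Priya 15, Quinn 13. Priya has a majority (≥15).

Priya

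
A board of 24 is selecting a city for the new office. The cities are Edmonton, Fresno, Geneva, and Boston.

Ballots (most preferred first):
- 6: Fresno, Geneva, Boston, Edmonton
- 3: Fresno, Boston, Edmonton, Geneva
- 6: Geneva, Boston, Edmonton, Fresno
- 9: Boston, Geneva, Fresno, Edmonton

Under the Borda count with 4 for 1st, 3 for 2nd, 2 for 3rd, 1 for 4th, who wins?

Boston

Edmonton: 6×1 + 3×2 + 6×2 + 9×1 = 33
Fresno: 6×4 + 3×4 + 6×1 + 9×2 = 60
Geneva: 6×3 + 3×1 + 6×4 + 9×3 = 72
Boston: 6×2 + 3×3 + 6×3 + 9×4 = 75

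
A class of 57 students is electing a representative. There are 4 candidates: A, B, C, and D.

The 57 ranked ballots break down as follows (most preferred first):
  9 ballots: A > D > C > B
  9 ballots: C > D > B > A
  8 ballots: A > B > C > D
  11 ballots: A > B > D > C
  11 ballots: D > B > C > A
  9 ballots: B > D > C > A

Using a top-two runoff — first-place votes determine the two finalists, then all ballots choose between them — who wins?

D

Round 1 first-place votes: A 28, B 9, C 9, D 11. A and D advance.
Runoff: A is ranked above D on 28 ballots, D above A on 29.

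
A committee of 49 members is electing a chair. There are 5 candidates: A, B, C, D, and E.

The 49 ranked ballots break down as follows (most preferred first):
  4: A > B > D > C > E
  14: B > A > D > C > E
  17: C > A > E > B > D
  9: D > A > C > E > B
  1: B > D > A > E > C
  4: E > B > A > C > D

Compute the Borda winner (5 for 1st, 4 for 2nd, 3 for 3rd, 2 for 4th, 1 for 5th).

A

A: 4×5 + 14×4 + 17×4 + 9×4 + 1×3 + 4×3 = 195
B: 4×4 + 14×5 + 17×2 + 9×1 + 1×5 + 4×4 = 150
C: 4×2 + 14×2 + 17×5 + 9×3 + 1×1 + 4×2 = 157
D: 4×3 + 14×3 + 17×1 + 9×5 + 1×4 + 4×1 = 124
E: 4×1 + 14×1 + 17×3 + 9×2 + 1×2 + 4×5 = 109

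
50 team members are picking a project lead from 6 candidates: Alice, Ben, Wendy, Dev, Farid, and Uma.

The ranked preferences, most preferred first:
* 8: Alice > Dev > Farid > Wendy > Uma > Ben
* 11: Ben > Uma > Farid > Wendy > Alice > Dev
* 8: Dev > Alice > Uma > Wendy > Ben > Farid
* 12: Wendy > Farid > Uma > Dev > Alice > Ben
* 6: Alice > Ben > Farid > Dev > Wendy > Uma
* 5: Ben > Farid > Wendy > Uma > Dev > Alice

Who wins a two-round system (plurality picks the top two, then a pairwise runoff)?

Round 1 first-place votes: Alice 14, Ben 16, Wendy 12, Dev 8, Farid 0, Uma 0. Ben and Alice advance.
Runoff: Ben is ranked above Alice on 16 ballots, Alice above Ben on 34.

Alice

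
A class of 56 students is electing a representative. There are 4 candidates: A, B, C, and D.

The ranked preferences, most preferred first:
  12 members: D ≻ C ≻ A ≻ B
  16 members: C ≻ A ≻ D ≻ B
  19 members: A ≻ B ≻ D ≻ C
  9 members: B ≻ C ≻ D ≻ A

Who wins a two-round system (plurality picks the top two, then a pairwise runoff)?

Round 1 first-place votes: A 19, B 9, C 16, D 12. A and C advance.
Runoff: A is ranked above C on 19 ballots, C above A on 37.

C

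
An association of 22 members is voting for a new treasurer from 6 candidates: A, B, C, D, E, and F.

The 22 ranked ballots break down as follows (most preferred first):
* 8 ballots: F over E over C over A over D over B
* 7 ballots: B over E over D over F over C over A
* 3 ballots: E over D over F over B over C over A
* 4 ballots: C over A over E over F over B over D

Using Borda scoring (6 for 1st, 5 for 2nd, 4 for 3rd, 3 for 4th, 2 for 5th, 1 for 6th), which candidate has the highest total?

A: 8×3 + 7×1 + 3×1 + 4×5 = 54
B: 8×1 + 7×6 + 3×3 + 4×2 = 67
C: 8×4 + 7×2 + 3×2 + 4×6 = 76
D: 8×2 + 7×4 + 3×5 + 4×1 = 63
E: 8×5 + 7×5 + 3×6 + 4×4 = 109
F: 8×6 + 7×3 + 3×4 + 4×3 = 93

E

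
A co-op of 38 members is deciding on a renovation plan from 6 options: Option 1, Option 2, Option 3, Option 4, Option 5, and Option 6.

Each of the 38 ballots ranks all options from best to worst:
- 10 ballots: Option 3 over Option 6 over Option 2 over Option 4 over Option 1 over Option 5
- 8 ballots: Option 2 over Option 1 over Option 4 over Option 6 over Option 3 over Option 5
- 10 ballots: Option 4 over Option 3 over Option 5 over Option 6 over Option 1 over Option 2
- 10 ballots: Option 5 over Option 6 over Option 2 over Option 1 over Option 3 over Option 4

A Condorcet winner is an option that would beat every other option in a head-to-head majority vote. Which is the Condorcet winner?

Option 3 vs Option 1: 20–18
Option 3 vs Option 2: 20–18
Option 3 vs Option 4: 20–18
Option 3 vs Option 5: 28–10
Option 3 vs Option 6: 20–18
Option 3 beats every other option.

Option 3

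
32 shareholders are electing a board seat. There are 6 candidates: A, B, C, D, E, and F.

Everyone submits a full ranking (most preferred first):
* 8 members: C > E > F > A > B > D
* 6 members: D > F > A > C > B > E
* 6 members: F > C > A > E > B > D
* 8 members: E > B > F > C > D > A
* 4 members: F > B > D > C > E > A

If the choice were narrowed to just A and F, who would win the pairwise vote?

A is ranked above F on 0 ballots; F above A on 32.

F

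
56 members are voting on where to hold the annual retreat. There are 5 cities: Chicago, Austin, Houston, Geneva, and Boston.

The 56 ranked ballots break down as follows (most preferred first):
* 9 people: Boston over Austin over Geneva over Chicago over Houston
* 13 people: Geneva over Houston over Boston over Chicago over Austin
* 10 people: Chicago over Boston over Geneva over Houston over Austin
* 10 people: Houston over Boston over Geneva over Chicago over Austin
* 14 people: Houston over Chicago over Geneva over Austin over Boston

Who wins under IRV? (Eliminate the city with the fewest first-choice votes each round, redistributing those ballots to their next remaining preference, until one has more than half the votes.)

Geneva

Round 1: Chicago 10, Austin 0, Houston 24, Geneva 13, Boston 9. Austin eliminated.
Round 2: Chicago 10, Houston 24, Geneva 13, Boston 9. Boston eliminated.
Round 3: Chicago 10, Houston 24, Geneva 22. Chicago eliminated.
Round 4: Houston 24, Geneva 32. Geneva has a majority (≥29).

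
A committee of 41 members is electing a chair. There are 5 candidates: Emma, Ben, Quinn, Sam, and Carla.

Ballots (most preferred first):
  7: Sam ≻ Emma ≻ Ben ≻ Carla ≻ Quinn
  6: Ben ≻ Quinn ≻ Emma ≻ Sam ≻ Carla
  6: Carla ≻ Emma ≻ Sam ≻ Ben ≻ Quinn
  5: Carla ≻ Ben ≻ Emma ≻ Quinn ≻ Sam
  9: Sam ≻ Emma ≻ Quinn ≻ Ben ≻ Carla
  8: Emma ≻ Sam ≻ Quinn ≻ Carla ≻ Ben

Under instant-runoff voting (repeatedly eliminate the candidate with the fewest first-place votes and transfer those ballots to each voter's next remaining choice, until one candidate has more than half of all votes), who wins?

Emma

Round 1: Emma 8, Ben 6, Quinn 0, Sam 16, Carla 11. Quinn eliminated.
Round 2: Emma 8, Ben 6, Sam 16, Carla 11. Ben eliminated.
Round 3: Emma 14, Sam 16, Carla 11. Carla eliminated.
Round 4: Emma 25, Sam 16. Emma has a majority (≥21).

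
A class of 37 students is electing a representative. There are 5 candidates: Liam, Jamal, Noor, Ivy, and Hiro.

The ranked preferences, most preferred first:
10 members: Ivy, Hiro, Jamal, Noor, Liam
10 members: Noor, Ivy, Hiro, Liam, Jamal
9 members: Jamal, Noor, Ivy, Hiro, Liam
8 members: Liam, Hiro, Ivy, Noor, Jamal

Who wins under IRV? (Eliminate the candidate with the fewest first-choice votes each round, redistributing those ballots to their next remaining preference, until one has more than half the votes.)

Round 1: Liam 8, Jamal 9, Noor 10, Ivy 10, Hiro 0. Hiro eliminated.
Round 2: Liam 8, Jamal 9, Noor 10, Ivy 10. Liam eliminated.
Round 3: Jamal 9, Noor 10, Ivy 18. Jamal eliminated.
Round 4: Noor 19, Ivy 18. Noor has a majority (≥19).

Noor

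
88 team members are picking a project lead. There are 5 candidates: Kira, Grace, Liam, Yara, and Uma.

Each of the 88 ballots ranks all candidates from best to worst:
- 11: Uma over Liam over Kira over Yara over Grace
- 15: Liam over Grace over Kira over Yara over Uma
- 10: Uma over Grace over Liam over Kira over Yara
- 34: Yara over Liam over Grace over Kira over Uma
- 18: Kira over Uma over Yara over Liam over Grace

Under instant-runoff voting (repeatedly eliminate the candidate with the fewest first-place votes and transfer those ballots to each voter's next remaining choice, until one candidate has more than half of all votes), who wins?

Round 1: Kira 18, Grace 0, Liam 15, Yara 34, Uma 21. Grace eliminated.
Round 2: Kira 18, Liam 15, Yara 34, Uma 21. Liam eliminated.
Round 3: Kira 33, Yara 34, Uma 21. Uma eliminated.
Round 4: Kira 54, Yara 34. Kira has a majority (≥45).

Kira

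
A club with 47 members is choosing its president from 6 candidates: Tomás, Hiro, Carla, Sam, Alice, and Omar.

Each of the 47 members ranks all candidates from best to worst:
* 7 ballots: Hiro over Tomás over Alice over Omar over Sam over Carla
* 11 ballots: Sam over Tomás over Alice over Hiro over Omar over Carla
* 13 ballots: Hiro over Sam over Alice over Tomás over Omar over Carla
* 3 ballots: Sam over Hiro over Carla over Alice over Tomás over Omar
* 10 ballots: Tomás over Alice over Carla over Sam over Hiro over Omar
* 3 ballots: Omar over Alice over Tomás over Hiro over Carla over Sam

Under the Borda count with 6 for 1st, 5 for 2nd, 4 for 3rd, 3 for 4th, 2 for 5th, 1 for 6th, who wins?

Tomás

Tomás: 7×5 + 11×5 + 13×3 + 3×2 + 10×6 + 3×4 = 207
Hiro: 7×6 + 11×3 + 13×6 + 3×5 + 10×2 + 3×3 = 197
Carla: 7×1 + 11×1 + 13×1 + 3×4 + 10×4 + 3×2 = 89
Sam: 7×2 + 11×6 + 13×5 + 3×6 + 10×3 + 3×1 = 196
Alice: 7×4 + 11×4 + 13×4 + 3×3 + 10×5 + 3×5 = 198
Omar: 7×3 + 11×2 + 13×2 + 3×1 + 10×1 + 3×6 = 100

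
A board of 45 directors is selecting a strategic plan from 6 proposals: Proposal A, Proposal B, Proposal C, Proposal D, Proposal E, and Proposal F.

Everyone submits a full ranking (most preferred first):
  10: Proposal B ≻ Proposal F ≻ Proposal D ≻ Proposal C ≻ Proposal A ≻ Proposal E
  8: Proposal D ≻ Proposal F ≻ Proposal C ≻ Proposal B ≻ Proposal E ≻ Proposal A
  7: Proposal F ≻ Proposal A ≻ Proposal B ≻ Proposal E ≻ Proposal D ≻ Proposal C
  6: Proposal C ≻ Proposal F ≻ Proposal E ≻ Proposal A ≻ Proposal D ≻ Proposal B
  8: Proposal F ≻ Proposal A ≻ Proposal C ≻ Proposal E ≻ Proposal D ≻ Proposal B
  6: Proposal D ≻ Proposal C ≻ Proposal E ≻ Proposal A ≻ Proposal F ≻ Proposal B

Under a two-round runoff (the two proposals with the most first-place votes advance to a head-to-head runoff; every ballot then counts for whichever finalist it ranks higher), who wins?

Proposal F

Round 1 first-place votes: Proposal A 0, Proposal B 10, Proposal C 6, Proposal D 14, Proposal E 0, Proposal F 15. Proposal F and Proposal D advance.
Runoff: Proposal F is ranked above Proposal D on 31 ballots, Proposal D above Proposal F on 14.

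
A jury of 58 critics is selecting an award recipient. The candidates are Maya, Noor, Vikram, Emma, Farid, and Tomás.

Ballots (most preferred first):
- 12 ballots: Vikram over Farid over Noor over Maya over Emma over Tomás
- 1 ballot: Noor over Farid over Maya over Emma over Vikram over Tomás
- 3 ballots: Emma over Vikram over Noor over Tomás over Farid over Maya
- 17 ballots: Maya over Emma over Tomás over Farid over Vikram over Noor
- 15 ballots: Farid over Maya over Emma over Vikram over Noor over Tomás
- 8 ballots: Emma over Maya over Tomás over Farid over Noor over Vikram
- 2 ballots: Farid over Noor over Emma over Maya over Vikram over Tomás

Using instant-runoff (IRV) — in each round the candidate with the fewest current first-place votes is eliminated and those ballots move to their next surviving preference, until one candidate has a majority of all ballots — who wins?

Round 1: Maya 17, Noor 1, Vikram 12, Emma 11, Farid 17, Tomás 0. Tomás eliminated.
Round 2: Maya 17, Noor 1, Vikram 12, Emma 11, Farid 17. Noor eliminated.
Round 3: Maya 17, Vikram 12, Emma 11, Farid 18. Emma eliminated.
Round 4: Maya 25, Vikram 15, Farid 18. Vikram eliminated.
Round 5: Maya 25, Farid 33. Farid has a majority (≥30).

Farid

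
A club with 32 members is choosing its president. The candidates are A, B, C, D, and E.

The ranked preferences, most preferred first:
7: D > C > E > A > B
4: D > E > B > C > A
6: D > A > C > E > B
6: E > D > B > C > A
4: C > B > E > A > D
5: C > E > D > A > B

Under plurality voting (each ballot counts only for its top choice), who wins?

D

First-place votes: A 0, B 0, C 9, D 17, E 6.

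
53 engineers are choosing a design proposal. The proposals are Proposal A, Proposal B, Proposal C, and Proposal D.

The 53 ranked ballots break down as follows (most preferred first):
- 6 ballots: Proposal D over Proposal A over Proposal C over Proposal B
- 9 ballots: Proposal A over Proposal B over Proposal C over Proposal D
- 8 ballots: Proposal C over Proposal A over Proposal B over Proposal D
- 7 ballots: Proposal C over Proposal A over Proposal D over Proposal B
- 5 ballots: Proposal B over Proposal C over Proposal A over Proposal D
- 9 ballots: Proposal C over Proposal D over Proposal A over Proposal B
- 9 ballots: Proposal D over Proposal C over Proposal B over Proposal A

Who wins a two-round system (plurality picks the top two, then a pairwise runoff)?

Round 1 first-place votes: Proposal A 9, Proposal B 5, Proposal C 24, Proposal D 15. Proposal C and Proposal D advance.
Runoff: Proposal C is ranked above Proposal D on 38 ballots, Proposal D above Proposal C on 15.

Proposal C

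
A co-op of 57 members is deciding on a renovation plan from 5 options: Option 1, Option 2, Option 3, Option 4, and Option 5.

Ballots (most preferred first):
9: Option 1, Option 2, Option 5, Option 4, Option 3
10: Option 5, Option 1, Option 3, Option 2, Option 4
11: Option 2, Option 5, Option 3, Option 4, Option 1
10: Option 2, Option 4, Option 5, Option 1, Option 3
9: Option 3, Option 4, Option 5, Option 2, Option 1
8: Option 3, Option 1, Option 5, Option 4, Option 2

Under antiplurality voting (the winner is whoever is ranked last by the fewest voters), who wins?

Last-place votes: Option 1 20, Option 2 8, Option 3 19, Option 4 10, Option 5 0.

Option 5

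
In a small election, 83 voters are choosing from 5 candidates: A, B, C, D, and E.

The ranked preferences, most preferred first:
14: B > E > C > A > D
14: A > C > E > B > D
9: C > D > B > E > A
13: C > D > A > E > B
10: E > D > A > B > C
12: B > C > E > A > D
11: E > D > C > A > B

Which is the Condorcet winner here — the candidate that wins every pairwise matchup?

C

C vs A: 59–24
C vs B: 47–36
C vs D: 62–21
C vs E: 48–35
C beats every other candidate.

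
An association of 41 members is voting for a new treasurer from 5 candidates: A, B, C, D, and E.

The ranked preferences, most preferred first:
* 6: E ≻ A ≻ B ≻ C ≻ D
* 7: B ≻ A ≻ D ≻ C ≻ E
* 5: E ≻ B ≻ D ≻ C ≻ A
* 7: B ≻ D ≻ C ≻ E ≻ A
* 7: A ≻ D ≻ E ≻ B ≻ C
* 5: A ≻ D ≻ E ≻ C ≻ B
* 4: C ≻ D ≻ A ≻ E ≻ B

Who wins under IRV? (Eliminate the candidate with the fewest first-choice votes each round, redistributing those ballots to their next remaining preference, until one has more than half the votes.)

A

Round 1: A 12, B 14, C 4, D 0, E 11. D eliminated.
Round 2: A 12, B 14, C 4, E 11. C eliminated.
Round 3: A 16, B 14, E 11. E eliminated.
Round 4: A 22, B 19. A has a majority (≥21).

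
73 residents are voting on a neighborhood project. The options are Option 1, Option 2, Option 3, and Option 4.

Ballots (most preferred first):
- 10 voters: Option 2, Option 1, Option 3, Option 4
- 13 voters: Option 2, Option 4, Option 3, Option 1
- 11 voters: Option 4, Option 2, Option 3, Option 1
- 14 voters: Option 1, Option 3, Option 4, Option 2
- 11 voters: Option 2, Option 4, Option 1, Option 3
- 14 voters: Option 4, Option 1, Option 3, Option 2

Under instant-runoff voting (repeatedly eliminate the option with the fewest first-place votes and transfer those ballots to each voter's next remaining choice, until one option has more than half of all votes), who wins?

Option 4

Round 1: Option 1 14, Option 2 34, Option 3 0, Option 4 25. Option 3 eliminated.
Round 2: Option 1 14, Option 2 34, Option 4 25. Option 1 eliminated.
Round 3: Option 2 34, Option 4 39. Option 4 has a majority (≥37).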